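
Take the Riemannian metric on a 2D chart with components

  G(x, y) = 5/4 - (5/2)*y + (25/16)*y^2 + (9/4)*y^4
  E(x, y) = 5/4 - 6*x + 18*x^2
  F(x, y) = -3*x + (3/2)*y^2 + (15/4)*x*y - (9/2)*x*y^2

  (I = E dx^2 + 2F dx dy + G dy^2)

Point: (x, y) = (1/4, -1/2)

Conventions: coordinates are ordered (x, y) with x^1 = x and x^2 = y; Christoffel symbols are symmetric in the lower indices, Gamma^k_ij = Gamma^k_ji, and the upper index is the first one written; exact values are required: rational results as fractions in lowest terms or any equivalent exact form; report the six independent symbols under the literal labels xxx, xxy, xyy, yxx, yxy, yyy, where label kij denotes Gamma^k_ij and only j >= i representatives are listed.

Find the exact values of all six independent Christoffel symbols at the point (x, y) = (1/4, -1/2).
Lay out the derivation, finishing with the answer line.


E = 7/8, F = -9/8, G = 97/32 at the point
E_x = 3, E_y = 0, F_x = -6, F_y = 9/16, G_x = 0, G_y = -83/16
EG - F^2 = 355/256;  g^inv = (256/355) * [[97/32, 9/8], [9/8, 7/8]]
first-kind symbols [ij,l] = (1/2)(d_i g_jl + d_j g_il - d_l g_ij): [xx,x] = E_x/2 = 3/2, [xx,y] = F_x - E_y/2 = -6, [xy,x] = E_y/2 = 0, [xy,y] = G_x/2 = 0, [yy,x] = F_y - G_x/2 = 9/16, [yy,y] = G_y/2 = -83/32
Gamma^x_ij = (G*[ij,x] - F*[ij,y])/(EG - F^2), Gamma^y_ij = (E*[ij,y] - F*[ij,x])/(EG - F^2)

Answer: Gamma_xxx = -564/355, Gamma_xxy = 0, Gamma_xyy = -621/710, Gamma_yxx = -912/355, Gamma_yxy = 0, Gamma_yyy = -419/355


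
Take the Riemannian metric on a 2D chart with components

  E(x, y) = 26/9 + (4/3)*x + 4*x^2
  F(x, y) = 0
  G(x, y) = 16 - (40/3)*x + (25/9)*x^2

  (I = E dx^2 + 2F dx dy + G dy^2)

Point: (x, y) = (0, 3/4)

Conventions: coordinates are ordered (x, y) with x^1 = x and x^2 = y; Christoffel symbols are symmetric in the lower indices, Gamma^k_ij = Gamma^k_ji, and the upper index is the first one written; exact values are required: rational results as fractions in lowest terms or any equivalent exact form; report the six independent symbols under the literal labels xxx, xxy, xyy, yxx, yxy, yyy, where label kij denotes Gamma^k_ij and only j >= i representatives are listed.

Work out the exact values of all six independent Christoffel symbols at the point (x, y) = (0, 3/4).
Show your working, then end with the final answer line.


E = 26/9, F = 0, G = 16 at the point
E_x = 4/3, E_y = 0, F_x = 0, F_y = 0, G_x = -40/3, G_y = 0
EG - F^2 = 416/9;  g^inv = (9/416) * [[16, 0], [0, 26/9]]
first-kind symbols [ij,l] = (1/2)(d_i g_jl + d_j g_il - d_l g_ij): [xx,x] = E_x/2 = 2/3, [xx,y] = F_x - E_y/2 = 0, [xy,x] = E_y/2 = 0, [xy,y] = G_x/2 = -20/3, [yy,x] = F_y - G_x/2 = 20/3, [yy,y] = G_y/2 = 0
Gamma^x_ij = (G*[ij,x] - F*[ij,y])/(EG - F^2), Gamma^y_ij = (E*[ij,y] - F*[ij,x])/(EG - F^2)

Answer: Gamma_xxx = 3/13, Gamma_xxy = 0, Gamma_xyy = 30/13, Gamma_yxx = 0, Gamma_yxy = -5/12, Gamma_yyy = 0


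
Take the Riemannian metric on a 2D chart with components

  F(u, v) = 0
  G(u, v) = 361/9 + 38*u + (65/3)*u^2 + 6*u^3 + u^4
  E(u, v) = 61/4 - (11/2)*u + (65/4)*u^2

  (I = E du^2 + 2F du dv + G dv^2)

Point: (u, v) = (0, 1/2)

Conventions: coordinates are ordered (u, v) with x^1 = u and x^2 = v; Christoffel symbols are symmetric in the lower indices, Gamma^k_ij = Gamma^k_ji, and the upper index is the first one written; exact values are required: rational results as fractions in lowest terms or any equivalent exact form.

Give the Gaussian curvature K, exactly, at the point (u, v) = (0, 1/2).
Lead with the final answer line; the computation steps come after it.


Answer: K = -1860/70699

E = 61/4, F = 0, G = 361/9, EG - F^2 = 22021/36 at the point
E_u = -11/2, E_v = 0, F_u = 0, F_v = 0, G_u = 38, G_v = 0
E_vv = 0, F_uv = 0, G_uu = 130/3
Compute both Brioschi determinants and normalise by (EG - F^2)^2.
M1 = [[-E_vv/2 + F_uv - G_uu/2, E_u/2, F_u - E_v/2], [F_v - G_u/2, E, F], [G_v/2, F, G]] = [[-65/3, -11/4, 0], [-19, 61/4, 0], [0, 0, 361/9]]; det M1 = -414428/27
M2 = [[0, E_v/2, G_u/2], [E_v/2, E, F], [G_u/2, F, G]] = [[0, 0, 19], [0, 61/4, 0], [19, 0, 361/9]]; det M2 = -22021/4
det M1 - det M2 = -1063145/108; K = -1063145/108 / (22021/36)^2 = -1860/70699


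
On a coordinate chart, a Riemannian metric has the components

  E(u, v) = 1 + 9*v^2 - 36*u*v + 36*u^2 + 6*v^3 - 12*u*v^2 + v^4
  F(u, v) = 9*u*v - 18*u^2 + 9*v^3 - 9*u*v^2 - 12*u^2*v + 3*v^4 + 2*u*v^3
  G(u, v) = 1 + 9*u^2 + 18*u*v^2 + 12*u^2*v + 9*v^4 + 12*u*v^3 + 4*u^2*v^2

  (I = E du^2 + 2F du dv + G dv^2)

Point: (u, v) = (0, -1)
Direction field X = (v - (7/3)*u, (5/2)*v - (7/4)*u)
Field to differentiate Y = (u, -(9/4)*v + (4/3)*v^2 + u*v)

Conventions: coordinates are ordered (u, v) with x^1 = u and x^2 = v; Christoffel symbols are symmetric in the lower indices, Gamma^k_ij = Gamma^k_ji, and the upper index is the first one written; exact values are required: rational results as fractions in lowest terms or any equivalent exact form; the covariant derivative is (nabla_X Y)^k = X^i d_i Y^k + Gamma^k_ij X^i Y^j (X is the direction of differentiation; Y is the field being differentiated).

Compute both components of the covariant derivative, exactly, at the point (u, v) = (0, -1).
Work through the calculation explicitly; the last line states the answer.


E = 5, F = -6, G = 10 at the point
E_u = 24, E_v = -4, F_u = -20, F_v = 15, G_u = 6, G_v = -36
EG - F^2 = 14;  g^inv = (1/14) * [[10, 6], [6, 5]]
first-kind symbols [ij,l] = (1/2)(d_i g_jl + d_j g_il - d_l g_ij): [uu,u] = E_u/2 = 12, [uu,v] = F_u - E_v/2 = -18, [uv,u] = E_v/2 = -2, [uv,v] = G_u/2 = 3, [vv,u] = F_v - G_u/2 = 12, [vv,v] = G_v/2 = -18
Gamma^u_ij = (G*[ij,u] - F*[ij,v])/(EG - F^2), Gamma^v_ij = (E*[ij,v] - F*[ij,u])/(EG - F^2)
Gamma_uuu = 6/7, Gamma_uuv = -1/7, Gamma_uvv = 6/7, Gamma_vuu = -9/7, Gamma_vuv = 3/14, Gamma_vvv = -9/7
X = (-1, -5/2), Y = (0, 43/12) at the point

Answer: (nabla_X Y)^u = -49/6, (nabla_X Y)^v = 577/24


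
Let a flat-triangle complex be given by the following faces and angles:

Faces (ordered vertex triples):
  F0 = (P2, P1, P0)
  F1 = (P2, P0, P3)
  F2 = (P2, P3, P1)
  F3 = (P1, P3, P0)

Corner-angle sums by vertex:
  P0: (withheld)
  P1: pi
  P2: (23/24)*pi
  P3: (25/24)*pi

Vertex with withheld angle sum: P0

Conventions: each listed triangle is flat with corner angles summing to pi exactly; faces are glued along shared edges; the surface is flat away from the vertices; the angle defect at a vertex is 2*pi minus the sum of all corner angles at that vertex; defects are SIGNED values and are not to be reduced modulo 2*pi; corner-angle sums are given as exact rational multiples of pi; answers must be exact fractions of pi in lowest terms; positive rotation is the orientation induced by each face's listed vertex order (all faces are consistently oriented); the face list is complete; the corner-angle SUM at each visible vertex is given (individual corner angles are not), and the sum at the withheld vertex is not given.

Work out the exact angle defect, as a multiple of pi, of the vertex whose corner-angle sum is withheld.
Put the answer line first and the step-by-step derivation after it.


Answer: defect(P0) = pi

V = 4, E = 6, F = 4; chi = V - E + F = 2
Gauss-Bonnet: total defect = 2*pi*chi = 4*pi; visible defects sum to 3*pi


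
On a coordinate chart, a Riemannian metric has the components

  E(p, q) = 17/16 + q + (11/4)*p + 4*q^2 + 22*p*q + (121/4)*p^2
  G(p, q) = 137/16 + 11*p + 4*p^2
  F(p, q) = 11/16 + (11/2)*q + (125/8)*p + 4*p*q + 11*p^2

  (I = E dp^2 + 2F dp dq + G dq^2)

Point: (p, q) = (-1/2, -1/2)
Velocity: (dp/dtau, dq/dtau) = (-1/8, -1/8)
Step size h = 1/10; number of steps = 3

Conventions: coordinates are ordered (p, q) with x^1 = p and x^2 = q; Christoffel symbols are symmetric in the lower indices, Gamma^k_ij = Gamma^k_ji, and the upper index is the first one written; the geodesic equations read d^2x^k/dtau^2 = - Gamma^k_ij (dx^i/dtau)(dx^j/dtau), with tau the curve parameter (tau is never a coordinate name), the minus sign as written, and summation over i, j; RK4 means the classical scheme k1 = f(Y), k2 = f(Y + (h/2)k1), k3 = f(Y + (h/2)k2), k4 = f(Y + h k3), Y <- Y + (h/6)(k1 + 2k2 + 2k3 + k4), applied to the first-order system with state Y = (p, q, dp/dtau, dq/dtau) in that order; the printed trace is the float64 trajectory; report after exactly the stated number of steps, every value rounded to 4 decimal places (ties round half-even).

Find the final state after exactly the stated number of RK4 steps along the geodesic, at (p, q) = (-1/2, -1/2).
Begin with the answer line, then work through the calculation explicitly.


Answer: p = -0.5361, q = -0.5382, dp/dtau = -0.1160, dq/dtau = -0.1292

f(Y) = (dp/dtau, dq/dtau, -Gamma^p_ij Y'^i Y'^j, -Gamma^q_ij Y'^i Y'^j) with the Gammas evaluated at the stage position; h = 0.100000; intermediate values shown to 6 dp
step 0: p = -0.5000, q = -0.5000, dp/dtau = -0.1250, dq/dtau = -0.1250
step 1:
  k1: at (p, q) = (-0.500000, -0.500000), (dp/dtau, dq/dtau) = (-0.125000, -0.125000); Gamma_ppp = -1.180077, Gamma_ppq = -0.429119, Gamma_pqq = 0.000000, Gamma_qpp = 0.590038, Gamma_qpq = 0.214559, Gamma_qqq = 0.000000; k1 = (-0.125000, -0.125000, 0.031849, -0.015924)
  k2: at (p, q) = (-0.506250, -0.506250), (dp/dtau, dq/dtau) = (-0.123408, -0.125796); Gamma_ppp = -1.175224, Gamma_ppq = -0.427354, Gamma_pqq = 0.000000, Gamma_qpp = 0.575704, Gamma_qpq = 0.209347, Gamma_qqq = 0.000000; k2 = (-0.123408, -0.125796, 0.031167, -0.015268)
  k3: at (p, q) = (-0.506170, -0.506290), (dp/dtau, dq/dtau) = (-0.123442, -0.125763); Gamma_ppp = -1.175246, Gamma_ppq = -0.427362, Gamma_pqq = 0.000000, Gamma_qpp = 0.575826, Gamma_qpq = 0.209391, Gamma_qqq = 0.000000; k3 = (-0.123442, -0.125763, 0.031177, -0.015276)
  k4: at (p, q) = (-0.512344, -0.512576), (dp/dtau, dq/dtau) = (-0.121882, -0.126528); Gamma_ppp = -1.170257, Gamma_ppq = -0.425548, Gamma_pqq = 0.000000, Gamma_qpp = 0.561935, Gamma_qpq = 0.204340, Gamma_qqq = 0.000000; k4 = (-0.121882, -0.126528, 0.030510, -0.014650)
  Y <- Y + (h/6)(k1 + 2k2 + 2k3 + k4): p = -0.5123, q = -0.5126, dp/dtau = -0.1219, dq/dtau = -0.1265
step 2:
  k1: at (p, q) = (-0.512343, -0.512577), (dp/dtau, dq/dtau) = (-0.121883, -0.126528); Gamma_ppp = -1.170257, Gamma_ppq = -0.425548, Gamma_pqq = 0.000000, Gamma_qpp = 0.561936, Gamma_qpq = 0.204341, Gamma_qqq = 0.000000; k1 = (-0.121883, -0.126528, 0.030510, -0.014650)
  k2: at (p, q) = (-0.518437, -0.518904), (dp/dtau, dq/dtau) = (-0.120357, -0.127260); Gamma_ppp = -1.165147, Gamma_ppq = -0.423690, Gamma_pqq = 0.000000, Gamma_qpp = 0.548482, Gamma_qpq = 0.199448, Gamma_qqq = 0.000000; k2 = (-0.120357, -0.127260, 0.029857, -0.014055)
  k3: at (p, q) = (-0.518361, -0.518940), (dp/dtau, dq/dtau) = (-0.120390, -0.127230); Gamma_ppp = -1.165171, Gamma_ppq = -0.423699, Gamma_pqq = 0.000000, Gamma_qpp = 0.548595, Gamma_qpq = 0.199489, Gamma_qqq = 0.000000; k3 = (-0.120390, -0.127230, 0.029867, -0.014062)
  k4: at (p, q) = (-0.524382, -0.525300), (dp/dtau, dq/dtau) = (-0.118896, -0.127934); Gamma_ppp = -1.159956, Gamma_ppq = -0.421802, Gamma_pqq = 0.000000, Gamma_qpp = 0.535555, Gamma_qpq = 0.194747, Gamma_qqq = 0.000000; k4 = (-0.118896, -0.127934, 0.029229, -0.013495)
  Y <- Y + (h/6)(k1 + 2k2 + 2k3 + k4): p = -0.5244, q = -0.5253, dp/dtau = -0.1189, dq/dtau = -0.1279
step 3:
  k1: at (p, q) = (-0.524381, -0.525301), (dp/dtau, dq/dtau) = (-0.118896, -0.127934); Gamma_ppp = -1.159956, Gamma_ppq = -0.421802, Gamma_pqq = 0.000000, Gamma_qpp = 0.535556, Gamma_qpq = 0.194748, Gamma_qqq = 0.000000; k1 = (-0.118896, -0.127934, 0.029229, -0.013495)
  k2: at (p, q) = (-0.530326, -0.531698), (dp/dtau, dq/dtau) = (-0.117435, -0.128609); Gamma_ppp = -1.154649, Gamma_ppq = -0.419872, Gamma_pqq = 0.000000, Gamma_qpp = 0.522924, Gamma_qpq = 0.190154, Gamma_qqq = 0.000000; k2 = (-0.117435, -0.128609, 0.028606, -0.012955)
  k3: at (p, q) = (-0.530253, -0.531732), (dp/dtau, dq/dtau) = (-0.117466, -0.128582); Gamma_ppp = -1.154675, Gamma_ppq = -0.419882, Gamma_pqq = 0.000000, Gamma_qpp = 0.523028, Gamma_qpq = 0.190192, Gamma_qqq = 0.000000; k3 = (-0.117466, -0.128582, 0.028616, -0.012962)
  k4: at (p, q) = (-0.536127, -0.538160), (dp/dtau, dq/dtau) = (-0.116034, -0.129230); Gamma_ppp = -1.149289, Gamma_ppq = -0.417923, Gamma_pqq = 0.000000, Gamma_qpp = 0.510783, Gamma_qpq = 0.185739, Gamma_qqq = 0.000000; k4 = (-0.116034, -0.129230, 0.028008, -0.012448)
  Y <- Y + (h/6)(k1 + 2k2 + 2k3 + k4): p = -0.5361, q = -0.5382, dp/dtau = -0.1160, dq/dtau = -0.1292


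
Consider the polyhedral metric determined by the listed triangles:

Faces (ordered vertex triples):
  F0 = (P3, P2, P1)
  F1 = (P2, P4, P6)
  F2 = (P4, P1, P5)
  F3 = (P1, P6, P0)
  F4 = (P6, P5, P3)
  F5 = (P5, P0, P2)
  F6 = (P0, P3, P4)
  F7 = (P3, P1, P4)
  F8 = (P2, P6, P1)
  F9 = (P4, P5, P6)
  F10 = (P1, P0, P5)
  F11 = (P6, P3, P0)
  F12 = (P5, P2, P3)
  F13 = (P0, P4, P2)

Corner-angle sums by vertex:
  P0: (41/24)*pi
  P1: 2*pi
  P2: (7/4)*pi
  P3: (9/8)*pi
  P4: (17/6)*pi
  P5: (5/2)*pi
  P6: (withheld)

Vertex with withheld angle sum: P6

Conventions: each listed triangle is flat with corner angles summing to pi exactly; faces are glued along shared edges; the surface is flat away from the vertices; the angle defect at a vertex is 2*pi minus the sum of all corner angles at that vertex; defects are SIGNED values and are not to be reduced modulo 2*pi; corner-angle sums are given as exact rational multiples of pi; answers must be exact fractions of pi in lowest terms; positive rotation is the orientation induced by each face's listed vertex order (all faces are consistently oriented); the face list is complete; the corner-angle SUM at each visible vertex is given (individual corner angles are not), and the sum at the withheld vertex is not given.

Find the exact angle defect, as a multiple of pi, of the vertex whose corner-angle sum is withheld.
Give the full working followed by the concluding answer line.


V = 7, E = 21, F = 14; chi = V - E + F = 0
Gauss-Bonnet: total defect = 2*pi*chi = 0; visible defects sum to pi/12

Answer: defect(P6) = -pi/12


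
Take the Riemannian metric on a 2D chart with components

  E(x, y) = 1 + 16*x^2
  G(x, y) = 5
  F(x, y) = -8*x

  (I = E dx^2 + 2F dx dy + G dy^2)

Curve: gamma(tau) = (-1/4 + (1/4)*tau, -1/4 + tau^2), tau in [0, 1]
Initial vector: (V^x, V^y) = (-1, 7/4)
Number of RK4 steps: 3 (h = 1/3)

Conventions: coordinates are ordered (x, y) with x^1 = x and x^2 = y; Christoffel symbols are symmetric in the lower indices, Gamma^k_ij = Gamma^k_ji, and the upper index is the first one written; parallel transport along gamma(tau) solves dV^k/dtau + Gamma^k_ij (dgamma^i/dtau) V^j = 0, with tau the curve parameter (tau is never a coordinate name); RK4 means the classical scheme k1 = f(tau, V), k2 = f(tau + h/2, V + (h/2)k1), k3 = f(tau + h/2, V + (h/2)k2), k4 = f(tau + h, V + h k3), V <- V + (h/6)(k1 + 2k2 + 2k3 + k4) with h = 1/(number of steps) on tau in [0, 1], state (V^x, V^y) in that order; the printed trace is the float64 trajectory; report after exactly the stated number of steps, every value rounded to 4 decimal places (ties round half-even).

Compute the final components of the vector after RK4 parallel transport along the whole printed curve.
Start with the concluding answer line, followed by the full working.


Answer: V^x = -1.0954, V^y = 1.3500

gamma'(tau) = (1/4, 2*tau); f(tau, V)^k = -Gamma^k_ij(gamma(tau)) gamma'^i(tau) V^j; h = 1/3; intermediate values shown to 6 dp
curve data and Christoffel symbols at the stage parameters:
  tau = 0.000000: gamma = (-0.250000, -0.250000), gamma' = (0.250000, 0.000000); Gamma_xxx = -0.666667, Gamma_xxy = 0.000000, Gamma_xyy = 0.000000, Gamma_yxx = -1.333333, Gamma_yxy = 0.000000, Gamma_yyy = 0.000000
  tau = 0.166667: gamma = (-0.208333, -0.222222), gamma' = (0.250000, 0.333333); Gamma_xxx = -0.585366, Gamma_xxy = 0.000000, Gamma_xyy = 0.000000, Gamma_yxx = -1.404878, Gamma_yxy = 0.000000, Gamma_yyy = 0.000000
  tau = 0.333333: gamma = (-0.166667, -0.138889), gamma' = (0.250000, 0.666667); Gamma_xxx = -0.489796, Gamma_xxy = 0.000000, Gamma_xyy = 0.000000, Gamma_yxx = -1.469388, Gamma_yxy = 0.000000, Gamma_yyy = 0.000000
  tau = 0.500000: gamma = (-0.125000, 0.000000), gamma' = (0.250000, 1.000000); Gamma_xxx = -0.380952, Gamma_xxy = 0.000000, Gamma_xyy = 0.000000, Gamma_yxx = -1.523810, Gamma_yxy = 0.000000, Gamma_yyy = 0.000000
  tau = 0.666667: gamma = (-0.083333, 0.194444), gamma' = (0.250000, 1.333333); Gamma_xxx = -0.260870, Gamma_xxy = 0.000000, Gamma_xyy = 0.000000, Gamma_yxx = -1.565217, Gamma_yxy = 0.000000, Gamma_yyy = 0.000000
  tau = 0.833333: gamma = (-0.041667, 0.444444), gamma' = (0.250000, 1.666667); Gamma_xxx = -0.132597, Gamma_xxy = 0.000000, Gamma_xyy = 0.000000, Gamma_yxx = -1.591160, Gamma_yxy = 0.000000, Gamma_yyy = 0.000000
  tau = 1.000000: gamma = (0.000000, 0.750000), gamma' = (0.250000, 2.000000); Gamma_xxx = 0.000000, Gamma_xxy = 0.000000, Gamma_xyy = 0.000000, Gamma_yxx = -1.600000, Gamma_yxy = 0.000000, Gamma_yyy = 0.000000
step 0: V^x = -1.0000, V^y = 1.7500
step 1: k1 = (-0.166667, -0.333333), k2 = (-0.150407, -0.360976), k3 = (-0.150010, -0.360024), k4 = (-0.128572, -0.385715); V <- V + (h/6)(k1 + 2k2 + 2k3 + k4): V^x = -1.0498, V^y = 1.6299
step 2: k1 = (-0.128545, -0.385634), k2 = (-0.102020, -0.408078), k3 = (-0.101599, -0.406394), k4 = (-0.070673, -0.424036); V <- V + (h/6)(k1 + 2k2 + 2k3 + k4): V^x = -1.0835, V^y = 1.4945
step 3: k1 = (-0.070661, -0.423968), k2 = (-0.036307, -0.435680), k3 = (-0.036117, -0.433402), k4 = (0.000000, -0.438205); V <- V + (h/6)(k1 + 2k2 + 2k3 + k4): V^x = -1.0954, V^y = 1.3500


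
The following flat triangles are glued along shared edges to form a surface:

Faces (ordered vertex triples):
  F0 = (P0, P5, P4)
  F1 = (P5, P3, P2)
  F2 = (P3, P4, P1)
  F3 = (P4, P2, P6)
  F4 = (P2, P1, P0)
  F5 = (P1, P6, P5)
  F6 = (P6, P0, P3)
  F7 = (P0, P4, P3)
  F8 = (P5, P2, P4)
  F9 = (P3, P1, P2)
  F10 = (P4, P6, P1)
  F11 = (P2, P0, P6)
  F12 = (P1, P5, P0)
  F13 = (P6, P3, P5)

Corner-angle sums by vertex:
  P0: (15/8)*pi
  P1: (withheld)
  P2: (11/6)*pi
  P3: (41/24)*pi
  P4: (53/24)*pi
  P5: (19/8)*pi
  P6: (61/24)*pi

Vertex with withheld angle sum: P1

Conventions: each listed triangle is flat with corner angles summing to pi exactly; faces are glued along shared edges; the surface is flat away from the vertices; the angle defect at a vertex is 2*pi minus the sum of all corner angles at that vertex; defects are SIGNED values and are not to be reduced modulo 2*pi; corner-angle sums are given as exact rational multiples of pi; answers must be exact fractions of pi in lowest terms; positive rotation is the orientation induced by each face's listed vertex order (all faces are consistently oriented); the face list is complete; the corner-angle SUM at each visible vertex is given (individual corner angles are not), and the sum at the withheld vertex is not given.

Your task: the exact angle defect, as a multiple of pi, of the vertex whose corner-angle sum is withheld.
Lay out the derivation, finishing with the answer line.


V = 7, E = 21, F = 14; chi = V - E + F = 0
Gauss-Bonnet: total defect = 2*pi*chi = 0; visible defects sum to (-13/24)*pi

Answer: defect(P1) = (13/24)*pi


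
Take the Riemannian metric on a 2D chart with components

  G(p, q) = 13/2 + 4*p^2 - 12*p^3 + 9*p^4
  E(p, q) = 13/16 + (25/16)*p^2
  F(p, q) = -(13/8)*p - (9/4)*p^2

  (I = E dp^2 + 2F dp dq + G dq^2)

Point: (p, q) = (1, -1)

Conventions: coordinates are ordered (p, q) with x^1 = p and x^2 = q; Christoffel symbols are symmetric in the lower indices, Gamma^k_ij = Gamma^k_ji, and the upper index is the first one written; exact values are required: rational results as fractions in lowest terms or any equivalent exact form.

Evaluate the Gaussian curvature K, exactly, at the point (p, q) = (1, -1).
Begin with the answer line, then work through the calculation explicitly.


Answer: K = -293248/32041

E = 19/8, F = -31/8, G = 15/2, EG - F^2 = 179/64 at the point
E_p = 25/8, E_q = 0, F_p = -49/8, F_q = 0, G_p = 8, G_q = 0
E_qq = 0, F_pq = 0, G_pp = 44
Compute both Brioschi determinants and normalise by (EG - F^2)^2.
M1 = [[-E_qq/2 + F_pq - G_pp/2, E_p/2, F_p - E_q/2], [F_q - G_p/2, E, F], [G_q/2, F, G]] = [[-22, 25/16, -49/8], [-4, 19/8, -31/8], [0, -31/8, 15/2]]; det M1 = -3507/32
M2 = [[0, E_q/2, G_p/2], [E_q/2, E, F], [G_p/2, F, G]] = [[0, 0, 4], [0, 19/8, -31/8], [4, -31/8, 15/2]]; det M2 = -38
det M1 - det M2 = -2291/32; K = -2291/32 / (179/64)^2 = -293248/32041


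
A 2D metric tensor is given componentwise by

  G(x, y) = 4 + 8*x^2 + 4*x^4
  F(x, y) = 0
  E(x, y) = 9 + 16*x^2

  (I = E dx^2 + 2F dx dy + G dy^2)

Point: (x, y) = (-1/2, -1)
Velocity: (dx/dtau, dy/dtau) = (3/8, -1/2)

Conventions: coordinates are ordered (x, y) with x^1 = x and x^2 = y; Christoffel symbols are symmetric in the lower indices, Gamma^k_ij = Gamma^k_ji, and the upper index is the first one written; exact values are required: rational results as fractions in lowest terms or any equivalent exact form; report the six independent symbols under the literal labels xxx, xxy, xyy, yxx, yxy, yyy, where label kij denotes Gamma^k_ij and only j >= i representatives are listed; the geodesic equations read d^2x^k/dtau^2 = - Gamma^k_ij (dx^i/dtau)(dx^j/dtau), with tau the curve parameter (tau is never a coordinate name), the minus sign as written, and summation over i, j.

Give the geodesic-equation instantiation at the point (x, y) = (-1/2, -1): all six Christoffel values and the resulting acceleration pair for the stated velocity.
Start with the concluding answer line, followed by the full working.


Answer: Gamma_xxx = -8/13, Gamma_xxy = 0, Gamma_xyy = 5/13, Gamma_yxx = 0, Gamma_yxy = -4/5, Gamma_yyy = 0; accelerations (d^2x/dtau^2, d^2y/dtau^2) = (-1/104, -3/10)

E = 13, F = 0, G = 25/4 at the point
E_x = -16, E_y = 0, F_x = 0, F_y = 0, G_x = -10, G_y = 0
EG - F^2 = 325/4;  g^inv = (4/325) * [[25/4, 0], [0, 13]]
first-kind symbols [ij,l] = (1/2)(d_i g_jl + d_j g_il - d_l g_ij): [xx,x] = E_x/2 = -8, [xx,y] = F_x - E_y/2 = 0, [xy,x] = E_y/2 = 0, [xy,y] = G_x/2 = -5, [yy,x] = F_y - G_x/2 = 5, [yy,y] = G_y/2 = 0
Gamma^x_ij = (G*[ij,x] - F*[ij,y])/(EG - F^2), Gamma^y_ij = (E*[ij,y] - F*[ij,x])/(EG - F^2)
Gamma_xxx = -8/13, Gamma_xxy = 0, Gamma_xyy = 5/13, Gamma_yxx = 0, Gamma_yxy = -4/5, Gamma_yyy = 0
d^2x/dtau^2 = -(Gamma_xxx*(3/8)^2 + 2*Gamma_xxy*(3/8)*(-1/2) + Gamma_xyy*(-1/2)^2) = -1/104
d^2y/dtau^2 = -(Gamma_yxx*(3/8)^2 + 2*Gamma_yxy*(3/8)*(-1/2) + Gamma_yyy*(-1/2)^2) = -3/10


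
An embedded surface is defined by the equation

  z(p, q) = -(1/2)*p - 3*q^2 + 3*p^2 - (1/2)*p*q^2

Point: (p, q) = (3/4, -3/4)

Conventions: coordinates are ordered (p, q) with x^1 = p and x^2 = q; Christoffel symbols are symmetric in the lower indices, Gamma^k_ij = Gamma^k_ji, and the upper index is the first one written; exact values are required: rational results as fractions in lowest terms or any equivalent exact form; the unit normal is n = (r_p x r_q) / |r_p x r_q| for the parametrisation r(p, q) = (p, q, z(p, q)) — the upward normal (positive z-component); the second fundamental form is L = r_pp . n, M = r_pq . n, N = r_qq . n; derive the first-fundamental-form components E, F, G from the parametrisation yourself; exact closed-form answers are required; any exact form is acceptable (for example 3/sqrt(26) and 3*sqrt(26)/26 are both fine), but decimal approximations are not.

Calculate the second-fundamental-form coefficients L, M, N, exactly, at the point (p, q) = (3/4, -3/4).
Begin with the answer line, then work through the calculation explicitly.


Answer: L = 192*sqrt(41429)/41429, M = 24*sqrt(41429)/41429, N = -216*sqrt(41429)/41429

z_p = 119/32, z_q = 81/16, z_pp = 6, z_pq = 3/4, z_qq = -27/4
E = 15185/1024, F = 9639/512, G = 6817/256; answer radicand W^2 = 41429/1024
unnormalised second-form numerators: l = 6, m = 3/4, n = -27/4; L = l/sqrt(41429/1024), and similarly M = m/sqrt(W^2), N = n/sqrt(W^2)


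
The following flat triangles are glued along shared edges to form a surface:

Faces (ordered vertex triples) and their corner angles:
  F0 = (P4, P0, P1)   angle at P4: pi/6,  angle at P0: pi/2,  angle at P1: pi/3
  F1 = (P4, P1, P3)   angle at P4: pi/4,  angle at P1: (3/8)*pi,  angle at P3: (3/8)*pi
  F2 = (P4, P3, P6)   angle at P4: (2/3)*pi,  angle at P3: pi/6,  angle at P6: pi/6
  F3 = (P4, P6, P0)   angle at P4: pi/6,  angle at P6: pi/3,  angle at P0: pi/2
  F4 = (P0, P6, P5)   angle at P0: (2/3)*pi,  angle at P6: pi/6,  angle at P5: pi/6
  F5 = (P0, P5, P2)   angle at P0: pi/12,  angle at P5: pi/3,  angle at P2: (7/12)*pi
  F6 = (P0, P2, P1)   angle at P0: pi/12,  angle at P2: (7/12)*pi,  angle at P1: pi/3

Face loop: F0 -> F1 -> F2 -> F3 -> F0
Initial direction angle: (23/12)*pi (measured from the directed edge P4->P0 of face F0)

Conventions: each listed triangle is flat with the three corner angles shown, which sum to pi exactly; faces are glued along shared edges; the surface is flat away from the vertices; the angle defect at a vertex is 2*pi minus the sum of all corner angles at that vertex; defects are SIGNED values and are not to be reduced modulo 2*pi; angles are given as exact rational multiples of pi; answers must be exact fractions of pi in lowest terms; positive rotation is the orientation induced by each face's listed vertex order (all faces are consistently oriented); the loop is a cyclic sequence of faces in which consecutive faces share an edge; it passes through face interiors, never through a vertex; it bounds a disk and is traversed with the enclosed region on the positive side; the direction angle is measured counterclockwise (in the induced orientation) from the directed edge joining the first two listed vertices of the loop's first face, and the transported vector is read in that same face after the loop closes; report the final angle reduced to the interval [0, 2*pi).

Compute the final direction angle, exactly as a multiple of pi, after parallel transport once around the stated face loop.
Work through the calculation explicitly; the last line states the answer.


enclosed vertex P4: corner angles sum to (5/4)*pi, defect = 2*pi - (5/4)*pi = (3/4)*pi
holonomy = initial angle + sum of enclosed defects (mod 2*pi), positive in the induced orientation
final angle = (23/12)*pi + (3/4)*pi = (2/3)*pi (mod 2*pi)

Answer: final direction angle = (2/3)*pi


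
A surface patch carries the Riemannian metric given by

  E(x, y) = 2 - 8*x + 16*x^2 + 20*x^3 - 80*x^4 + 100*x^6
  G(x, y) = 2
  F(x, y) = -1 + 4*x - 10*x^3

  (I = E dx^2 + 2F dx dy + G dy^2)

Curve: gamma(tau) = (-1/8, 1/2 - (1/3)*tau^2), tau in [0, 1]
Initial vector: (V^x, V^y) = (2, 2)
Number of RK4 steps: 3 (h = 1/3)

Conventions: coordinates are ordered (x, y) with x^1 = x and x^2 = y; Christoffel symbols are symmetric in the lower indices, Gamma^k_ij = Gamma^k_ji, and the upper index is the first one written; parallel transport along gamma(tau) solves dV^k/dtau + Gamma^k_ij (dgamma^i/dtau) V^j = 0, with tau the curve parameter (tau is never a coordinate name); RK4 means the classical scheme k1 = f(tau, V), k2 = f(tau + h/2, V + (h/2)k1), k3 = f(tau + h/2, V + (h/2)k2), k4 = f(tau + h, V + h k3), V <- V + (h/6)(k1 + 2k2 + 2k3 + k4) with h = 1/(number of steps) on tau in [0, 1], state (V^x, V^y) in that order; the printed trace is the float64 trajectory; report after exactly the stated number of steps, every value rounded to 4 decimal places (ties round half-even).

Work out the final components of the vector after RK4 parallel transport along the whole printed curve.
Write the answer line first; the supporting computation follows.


Answer: V^x = 2.0000, V^y = 2.0000

gamma'(tau) = (0, -(2/3)*tau); f(tau, V)^k = -Gamma^k_ij(gamma(tau)) gamma'^i(tau) V^j; h = 1/3; intermediate values shown to 6 dp
curve data and Christoffel symbols at the stage parameters:
  tau = 0.000000: gamma = (-0.125000, 0.500000), gamma' = (0.000000, 0.000000); Gamma_xxx = -1.247178, Gamma_xxy = 0.000000, Gamma_xyy = 0.000000, Gamma_yxx = 0.842421, Gamma_yxy = 0.000000, Gamma_yyy = 0.000000
  tau = 0.166667: gamma = (-0.125000, 0.490741), gamma' = (0.000000, -0.111111); Gamma_xxx = -1.247178, Gamma_xxy = 0.000000, Gamma_xyy = 0.000000, Gamma_yxx = 0.842421, Gamma_yxy = 0.000000, Gamma_yyy = 0.000000
  tau = 0.333333: gamma = (-0.125000, 0.462963), gamma' = (0.000000, -0.222222); Gamma_xxx = -1.247178, Gamma_xxy = 0.000000, Gamma_xyy = 0.000000, Gamma_yxx = 0.842421, Gamma_yxy = 0.000000, Gamma_yyy = 0.000000
  tau = 0.500000: gamma = (-0.125000, 0.416667), gamma' = (0.000000, -0.333333); Gamma_xxx = -1.247178, Gamma_xxy = 0.000000, Gamma_xyy = 0.000000, Gamma_yxx = 0.842421, Gamma_yxy = 0.000000, Gamma_yyy = 0.000000
  tau = 0.666667: gamma = (-0.125000, 0.351852), gamma' = (0.000000, -0.444444); Gamma_xxx = -1.247178, Gamma_xxy = 0.000000, Gamma_xyy = 0.000000, Gamma_yxx = 0.842421, Gamma_yxy = 0.000000, Gamma_yyy = 0.000000
  tau = 0.833333: gamma = (-0.125000, 0.268519), gamma' = (0.000000, -0.555556); Gamma_xxx = -1.247178, Gamma_xxy = 0.000000, Gamma_xyy = 0.000000, Gamma_yxx = 0.842421, Gamma_yxy = 0.000000, Gamma_yyy = 0.000000
  tau = 1.000000: gamma = (-0.125000, 0.166667), gamma' = (0.000000, -0.666667); Gamma_xxx = -1.247178, Gamma_xxy = 0.000000, Gamma_xyy = 0.000000, Gamma_yxx = 0.842421, Gamma_yxy = 0.000000, Gamma_yyy = 0.000000
step 0: V^x = 2.0000, V^y = 2.0000
step 1: k1 = (0.000000, 0.000000), k2 = (0.000000, 0.000000), k3 = (0.000000, 0.000000), k4 = (0.000000, 0.000000); V <- V + (h/6)(k1 + 2k2 + 2k3 + k4): V^x = 2.0000, V^y = 2.0000
step 2: k1 = (0.000000, 0.000000), k2 = (0.000000, 0.000000), k3 = (0.000000, 0.000000), k4 = (0.000000, 0.000000); V <- V + (h/6)(k1 + 2k2 + 2k3 + k4): V^x = 2.0000, V^y = 2.0000
step 3: k1 = (0.000000, 0.000000), k2 = (0.000000, 0.000000), k3 = (0.000000, 0.000000), k4 = (0.000000, 0.000000); V <- V + (h/6)(k1 + 2k2 + 2k3 + k4): V^x = 2.0000, V^y = 2.0000


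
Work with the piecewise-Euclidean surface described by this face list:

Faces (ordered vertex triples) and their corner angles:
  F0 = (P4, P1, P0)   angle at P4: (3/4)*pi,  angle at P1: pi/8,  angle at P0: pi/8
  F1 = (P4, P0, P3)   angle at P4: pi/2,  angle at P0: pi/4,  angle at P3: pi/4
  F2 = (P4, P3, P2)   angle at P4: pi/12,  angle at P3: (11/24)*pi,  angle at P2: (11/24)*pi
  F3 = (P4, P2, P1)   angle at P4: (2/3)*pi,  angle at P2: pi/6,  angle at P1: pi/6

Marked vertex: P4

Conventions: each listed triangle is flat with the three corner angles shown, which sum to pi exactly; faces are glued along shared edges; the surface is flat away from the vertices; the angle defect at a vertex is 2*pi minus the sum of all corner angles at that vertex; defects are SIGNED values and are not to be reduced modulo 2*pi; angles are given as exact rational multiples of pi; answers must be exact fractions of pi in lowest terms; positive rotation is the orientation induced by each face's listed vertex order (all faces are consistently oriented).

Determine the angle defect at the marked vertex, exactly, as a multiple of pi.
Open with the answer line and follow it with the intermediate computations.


Answer: defect(P4) = 0

Sum of corner angles at P4: 2*pi
defect = 2*pi - 2*pi


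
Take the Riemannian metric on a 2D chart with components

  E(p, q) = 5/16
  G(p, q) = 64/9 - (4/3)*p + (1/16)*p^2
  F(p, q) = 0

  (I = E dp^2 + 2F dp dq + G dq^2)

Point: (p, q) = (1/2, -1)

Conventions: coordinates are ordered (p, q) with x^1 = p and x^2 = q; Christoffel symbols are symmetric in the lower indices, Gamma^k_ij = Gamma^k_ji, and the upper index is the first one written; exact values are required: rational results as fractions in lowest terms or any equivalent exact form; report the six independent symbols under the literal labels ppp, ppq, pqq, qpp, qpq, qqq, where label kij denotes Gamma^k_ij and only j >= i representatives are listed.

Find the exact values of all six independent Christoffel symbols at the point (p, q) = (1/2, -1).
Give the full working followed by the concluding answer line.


E = 5/16, F = 0, G = 3721/576 at the point
E_p = 0, E_q = 0, F_p = 0, F_q = 0, G_p = -61/48, G_q = 0
EG - F^2 = 18605/9216;  g^inv = (9216/18605) * [[3721/576, 0], [0, 5/16]]
first-kind symbols [ij,l] = (1/2)(d_i g_jl + d_j g_il - d_l g_ij): [pp,p] = E_p/2 = 0, [pp,q] = F_p - E_q/2 = 0, [pq,p] = E_q/2 = 0, [pq,q] = G_p/2 = -61/96, [qq,p] = F_q - G_p/2 = 61/96, [qq,q] = G_q/2 = 0
Gamma^p_ij = (G*[ij,p] - F*[ij,q])/(EG - F^2), Gamma^q_ij = (E*[ij,q] - F*[ij,p])/(EG - F^2)

Answer: Gamma_ppp = 0, Gamma_ppq = 0, Gamma_pqq = 61/30, Gamma_qpp = 0, Gamma_qpq = -6/61, Gamma_qqq = 0


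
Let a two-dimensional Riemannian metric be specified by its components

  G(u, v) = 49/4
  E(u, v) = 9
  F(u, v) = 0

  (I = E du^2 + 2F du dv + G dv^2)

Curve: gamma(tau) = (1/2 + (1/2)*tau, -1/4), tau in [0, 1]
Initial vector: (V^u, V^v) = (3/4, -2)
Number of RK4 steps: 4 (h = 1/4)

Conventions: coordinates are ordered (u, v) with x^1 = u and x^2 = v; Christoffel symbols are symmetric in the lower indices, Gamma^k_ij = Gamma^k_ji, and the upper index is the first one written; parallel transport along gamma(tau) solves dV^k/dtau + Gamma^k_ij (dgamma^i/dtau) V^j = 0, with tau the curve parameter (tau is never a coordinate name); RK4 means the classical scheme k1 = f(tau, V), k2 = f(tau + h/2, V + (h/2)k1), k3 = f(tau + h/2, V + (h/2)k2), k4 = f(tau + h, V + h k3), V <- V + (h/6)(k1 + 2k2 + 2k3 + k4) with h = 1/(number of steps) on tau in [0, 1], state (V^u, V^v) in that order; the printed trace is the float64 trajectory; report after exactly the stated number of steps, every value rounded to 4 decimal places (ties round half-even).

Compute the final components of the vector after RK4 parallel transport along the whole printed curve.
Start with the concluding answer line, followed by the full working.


Answer: V^u = 0.7500, V^v = -2.0000

gamma'(tau) = (1/2, 0); f(tau, V)^k = -Gamma^k_ij(gamma(tau)) gamma'^i(tau) V^j; h = 1/4; intermediate values shown to 6 dp
curve data and Christoffel symbols at the stage parameters:
  tau = 0.000000: gamma = (0.500000, -0.250000), gamma' = (0.500000, 0.000000); Gamma_uuu = 0.000000, Gamma_uuv = 0.000000, Gamma_uvv = 0.000000, Gamma_vuu = 0.000000, Gamma_vuv = 0.000000, Gamma_vvv = 0.000000
  tau = 0.125000: gamma = (0.562500, -0.250000), gamma' = (0.500000, 0.000000); Gamma_uuu = 0.000000, Gamma_uuv = 0.000000, Gamma_uvv = 0.000000, Gamma_vuu = 0.000000, Gamma_vuv = 0.000000, Gamma_vvv = 0.000000
  tau = 0.250000: gamma = (0.625000, -0.250000), gamma' = (0.500000, 0.000000); Gamma_uuu = 0.000000, Gamma_uuv = 0.000000, Gamma_uvv = 0.000000, Gamma_vuu = 0.000000, Gamma_vuv = 0.000000, Gamma_vvv = 0.000000
  tau = 0.375000: gamma = (0.687500, -0.250000), gamma' = (0.500000, 0.000000); Gamma_uuu = 0.000000, Gamma_uuv = 0.000000, Gamma_uvv = 0.000000, Gamma_vuu = 0.000000, Gamma_vuv = 0.000000, Gamma_vvv = 0.000000
  tau = 0.500000: gamma = (0.750000, -0.250000), gamma' = (0.500000, 0.000000); Gamma_uuu = 0.000000, Gamma_uuv = 0.000000, Gamma_uvv = 0.000000, Gamma_vuu = 0.000000, Gamma_vuv = 0.000000, Gamma_vvv = 0.000000
  tau = 0.625000: gamma = (0.812500, -0.250000), gamma' = (0.500000, 0.000000); Gamma_uuu = 0.000000, Gamma_uuv = 0.000000, Gamma_uvv = 0.000000, Gamma_vuu = 0.000000, Gamma_vuv = 0.000000, Gamma_vvv = 0.000000
  tau = 0.750000: gamma = (0.875000, -0.250000), gamma' = (0.500000, 0.000000); Gamma_uuu = 0.000000, Gamma_uuv = 0.000000, Gamma_uvv = 0.000000, Gamma_vuu = 0.000000, Gamma_vuv = 0.000000, Gamma_vvv = 0.000000
  tau = 0.875000: gamma = (0.937500, -0.250000), gamma' = (0.500000, 0.000000); Gamma_uuu = 0.000000, Gamma_uuv = 0.000000, Gamma_uvv = 0.000000, Gamma_vuu = 0.000000, Gamma_vuv = 0.000000, Gamma_vvv = 0.000000
  tau = 1.000000: gamma = (1.000000, -0.250000), gamma' = (0.500000, 0.000000); Gamma_uuu = 0.000000, Gamma_uuv = 0.000000, Gamma_uvv = 0.000000, Gamma_vuu = 0.000000, Gamma_vuv = 0.000000, Gamma_vvv = 0.000000
step 0: V^u = 0.7500, V^v = -2.0000
step 1: k1 = (0.000000, 0.000000), k2 = (0.000000, 0.000000), k3 = (0.000000, 0.000000), k4 = (0.000000, 0.000000); V <- V + (h/6)(k1 + 2k2 + 2k3 + k4): V^u = 0.7500, V^v = -2.0000
step 2: k1 = (0.000000, 0.000000), k2 = (0.000000, 0.000000), k3 = (0.000000, 0.000000), k4 = (0.000000, 0.000000); V <- V + (h/6)(k1 + 2k2 + 2k3 + k4): V^u = 0.7500, V^v = -2.0000
step 3: k1 = (0.000000, 0.000000), k2 = (0.000000, 0.000000), k3 = (0.000000, 0.000000), k4 = (0.000000, 0.000000); V <- V + (h/6)(k1 + 2k2 + 2k3 + k4): V^u = 0.7500, V^v = -2.0000
step 4: k1 = (0.000000, 0.000000), k2 = (0.000000, 0.000000), k3 = (0.000000, 0.000000), k4 = (0.000000, 0.000000); V <- V + (h/6)(k1 + 2k2 + 2k3 + k4): V^u = 0.7500, V^v = -2.0000


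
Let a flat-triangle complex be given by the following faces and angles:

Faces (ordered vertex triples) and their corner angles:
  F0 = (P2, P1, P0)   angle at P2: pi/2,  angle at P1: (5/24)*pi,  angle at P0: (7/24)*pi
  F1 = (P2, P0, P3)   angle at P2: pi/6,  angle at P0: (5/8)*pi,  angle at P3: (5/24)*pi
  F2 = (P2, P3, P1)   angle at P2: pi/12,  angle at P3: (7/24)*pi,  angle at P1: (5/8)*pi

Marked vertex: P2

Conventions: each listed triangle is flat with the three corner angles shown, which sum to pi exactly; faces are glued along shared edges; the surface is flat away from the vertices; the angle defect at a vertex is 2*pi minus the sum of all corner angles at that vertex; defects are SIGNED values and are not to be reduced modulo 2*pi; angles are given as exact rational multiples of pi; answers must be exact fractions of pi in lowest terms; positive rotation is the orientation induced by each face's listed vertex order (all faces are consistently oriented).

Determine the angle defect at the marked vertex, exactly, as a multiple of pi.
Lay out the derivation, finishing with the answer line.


Sum of corner angles at P2: (3/4)*pi
defect = 2*pi - (3/4)*pi

Answer: defect(P2) = (5/4)*pi


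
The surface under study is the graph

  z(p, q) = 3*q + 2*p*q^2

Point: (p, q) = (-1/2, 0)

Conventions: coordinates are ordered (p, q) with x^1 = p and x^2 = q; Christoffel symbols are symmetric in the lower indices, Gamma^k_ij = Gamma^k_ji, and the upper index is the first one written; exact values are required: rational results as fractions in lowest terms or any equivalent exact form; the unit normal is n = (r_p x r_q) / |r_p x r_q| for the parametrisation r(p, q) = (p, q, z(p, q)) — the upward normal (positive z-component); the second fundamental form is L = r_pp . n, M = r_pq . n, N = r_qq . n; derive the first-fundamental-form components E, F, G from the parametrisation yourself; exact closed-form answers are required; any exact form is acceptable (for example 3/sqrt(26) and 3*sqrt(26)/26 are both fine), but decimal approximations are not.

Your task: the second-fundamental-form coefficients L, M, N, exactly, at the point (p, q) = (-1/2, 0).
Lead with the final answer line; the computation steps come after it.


Answer: L = 0, M = 0, N = -sqrt(10)/5

z_p = 0, z_q = 3, z_pp = 0, z_pq = 0, z_qq = -2
E = 1, F = 0, G = 10; answer radicand W^2 = 10
unnormalised second-form numerators: l = 0, m = 0, n = -2; L = l/sqrt(10), and similarly M = m/sqrt(W^2), N = n/sqrt(W^2)


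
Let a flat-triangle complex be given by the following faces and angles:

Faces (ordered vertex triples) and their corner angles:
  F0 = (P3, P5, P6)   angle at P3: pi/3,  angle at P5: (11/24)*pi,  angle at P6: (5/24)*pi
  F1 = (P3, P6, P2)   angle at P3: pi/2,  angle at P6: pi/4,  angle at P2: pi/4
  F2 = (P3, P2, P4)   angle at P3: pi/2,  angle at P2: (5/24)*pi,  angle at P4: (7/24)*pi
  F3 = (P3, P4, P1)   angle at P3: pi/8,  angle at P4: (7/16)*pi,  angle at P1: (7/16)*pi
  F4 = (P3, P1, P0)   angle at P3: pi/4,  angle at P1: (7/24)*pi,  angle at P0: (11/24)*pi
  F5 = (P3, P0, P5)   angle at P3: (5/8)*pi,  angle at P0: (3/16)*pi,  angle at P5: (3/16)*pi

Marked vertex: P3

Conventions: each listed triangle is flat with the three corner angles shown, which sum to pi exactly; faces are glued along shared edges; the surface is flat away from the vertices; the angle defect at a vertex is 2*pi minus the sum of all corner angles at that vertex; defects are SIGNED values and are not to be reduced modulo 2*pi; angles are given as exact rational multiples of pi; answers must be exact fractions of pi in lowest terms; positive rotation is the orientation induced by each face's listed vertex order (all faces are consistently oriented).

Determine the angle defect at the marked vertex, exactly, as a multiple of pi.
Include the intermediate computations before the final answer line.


Sum of corner angles at P3: (7/3)*pi
defect = 2*pi - (7/3)*pi

Answer: defect(P3) = -pi/3
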